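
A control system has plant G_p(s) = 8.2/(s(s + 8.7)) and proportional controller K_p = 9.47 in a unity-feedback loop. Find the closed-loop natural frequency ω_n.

ω_n = 8.81 rad/s

With unity feedback the closed-loop characteristic equation is s² + 8.7s + 9.47·8.2 = s² + 8.7s + 77.65 = 0.
Matching s² + 2ζω_n s + ω_n²: ω_n = √77.65 = 8.812 rad/s and 2ζω_n = 8.7, so ζ = 8.7/(2·8.812) = 0.494.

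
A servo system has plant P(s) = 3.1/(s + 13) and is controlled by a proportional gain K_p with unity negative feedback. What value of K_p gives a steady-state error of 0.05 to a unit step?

K_p = 79.7

For a type-0 loop with proportional control, e_ss = 1/(1 + K_p·P(0)).
P(0) = 0.2385. Require 1/(1 + K_p·0.2385) = 0.05, so 1 + 0.2385·K_p = 20.
K_p = (20 − 1)/0.2385 = 79.7.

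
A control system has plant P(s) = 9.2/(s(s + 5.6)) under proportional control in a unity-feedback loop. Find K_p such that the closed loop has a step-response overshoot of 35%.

From %OS = 100·exp(−πζ/√(1−ζ²)) = 35%, ζ = −ln(0.35)/√(π²+ln²(0.35)) = 0.3169.
Characteristic equation s² + 5.6s + 9.2K_p = 0 gives ζ = 5.6/(2√(9.2K_p)).
Setting ζ = 0.3169: √(9.2K_p) = 5.6/(2·0.3169) = 8.834, so K_p = 78.05/9.2 = 8.48.

K_p = 8.48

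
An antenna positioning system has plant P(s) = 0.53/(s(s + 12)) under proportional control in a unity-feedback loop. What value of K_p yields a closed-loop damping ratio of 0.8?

K_p = 106

Closed-loop characteristic equation: s² + 12s + K_p·0.53 = 0.
So ω_n = √(0.53K_p) and 2ζω_n = 12, giving ζ = 12/(2√(0.53K_p)).
Setting ζ = 0.8: √(0.53K_p) = 12/(2·0.8) = 7.5, so K_p = 56.25/0.53 = 106.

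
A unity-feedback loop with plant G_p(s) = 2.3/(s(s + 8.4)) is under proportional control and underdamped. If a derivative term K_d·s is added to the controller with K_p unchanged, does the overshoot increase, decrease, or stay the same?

decrease

With PD the characteristic equation becomes s² + (a + K·K_d)s + K·K_p = 0; the damping term grows, ζ rises, overshoot falls.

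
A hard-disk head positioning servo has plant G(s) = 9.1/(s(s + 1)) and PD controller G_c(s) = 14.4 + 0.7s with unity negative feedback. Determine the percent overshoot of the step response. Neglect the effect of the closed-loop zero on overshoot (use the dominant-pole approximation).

Forward path: (14.4 + 0.7s)·9.1/(s(s+1)). The closed-loop characteristic equation is s² + (1 + 9.1·0.7)s + 9.1·14.4 = 0.
That is s² + 7.37s + 131 = 0, so ω_n = 11.45 rad/s and ζ = 7.37/(2·11.45) = 0.3219.
%OS = 100·exp(−πζ/√(1−ζ²)) = 34.4%.

34.4%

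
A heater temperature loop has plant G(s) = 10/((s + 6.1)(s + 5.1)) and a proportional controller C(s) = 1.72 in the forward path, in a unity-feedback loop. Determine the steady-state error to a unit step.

The loop is type 0. Static position error constant K_pos = C(0)·G(0) = 1.72·0.3214 = 0.5529.
Steady-state error to a unit step: e_ss = 1/(1+K_pos) = 1/1.553 = 0.644.

0.644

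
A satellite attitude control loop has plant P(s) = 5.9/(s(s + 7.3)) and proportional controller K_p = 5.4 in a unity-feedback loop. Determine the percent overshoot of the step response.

6.97%

The closed-loop denominator s² + 7.3s + 31.86 gives ω_n = √31.86 = 5.644 and ζ = 7.3/(2ω_n) = 0.6467.
%OS = 100·exp(−πζ/√(1−ζ²)) = 100·exp(−π·0.6467/√0.5818) = 6.97%.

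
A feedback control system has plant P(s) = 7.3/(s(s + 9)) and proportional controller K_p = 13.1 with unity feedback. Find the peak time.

From 1 + K_pP(s) = 0: s² + 9s + 95.63 = 0 ⇒ ω_n = 9.779, ζ = 0.4602.
Damped frequency ω_d = ω_n√(1−ζ²) = 8.682 rad/s, so peak time T_p = π/ω_d = 0.362 s.

T_p = 0.362 s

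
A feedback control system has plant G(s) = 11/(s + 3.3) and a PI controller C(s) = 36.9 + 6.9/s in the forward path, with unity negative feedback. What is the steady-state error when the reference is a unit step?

0

The open loop C(s)G(s) has a pole at the origin (type 1), so the static position error constant is infinite and e_ss = 1/(1+∞) = 0.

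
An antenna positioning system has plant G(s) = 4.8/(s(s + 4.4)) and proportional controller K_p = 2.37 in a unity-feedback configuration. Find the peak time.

The closed-loop denominator s² + 4.4s + 11.38 gives ω_n = √11.38 = 3.373 and ζ = 4.4/(2ω_n) = 0.6523.
Damped frequency ω_d = ω_n√(1−ζ²) = 2.557 rad/s, so peak time T_p = π/ω_d = 1.23 s.

T_p = 1.23 s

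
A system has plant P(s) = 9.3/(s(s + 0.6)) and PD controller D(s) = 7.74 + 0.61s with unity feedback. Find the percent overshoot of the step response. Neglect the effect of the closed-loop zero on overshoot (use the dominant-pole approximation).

28.7%

Forward path: (7.74 + 0.61s)·9.3/(s(s+0.6)). The closed-loop characteristic equation is s² + (0.6 + 9.3·0.61)s + 9.3·7.74 = 0.
That is s² + 6.273s + 71.98 = 0, so ω_n = 8.484 rad/s and ζ = 6.273/(2·8.484) = 0.3697.
%OS = 100·exp(−πζ/√(1−ζ²)) = 28.7%.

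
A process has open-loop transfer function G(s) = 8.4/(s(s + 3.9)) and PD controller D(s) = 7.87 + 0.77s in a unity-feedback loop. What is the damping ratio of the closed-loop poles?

ζ = 0.638

Forward path: (7.87 + 0.77s)·8.4/(s(s+3.9)). The closed-loop characteristic equation is s² + (3.9 + 8.4·0.77)s + 8.4·7.87 = 0.
That is s² + 10.37s + 66.11 = 0, so ω_n = 8.131 rad/s and ζ = 10.37/(2·8.131) = 0.6376.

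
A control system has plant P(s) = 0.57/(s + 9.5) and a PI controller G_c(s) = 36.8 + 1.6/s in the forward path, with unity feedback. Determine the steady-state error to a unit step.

The open loop G_c(s)P(s) has a pole at the origin (type 1), so the static position error constant is infinite and e_ss = 1/(1+∞) = 0.

0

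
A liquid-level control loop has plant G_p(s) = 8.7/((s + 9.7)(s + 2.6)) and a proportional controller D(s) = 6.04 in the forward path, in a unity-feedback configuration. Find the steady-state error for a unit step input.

The loop is type 0. Static position error constant K_pos = D(0)·G_p(0) = 6.04·0.345 = 2.084.
Steady-state error to a unit step: e_ss = 1/(1+K_pos) = 1/3.084 = 0.324.

0.324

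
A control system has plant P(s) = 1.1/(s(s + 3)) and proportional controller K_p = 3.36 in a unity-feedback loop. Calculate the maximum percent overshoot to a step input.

The closed-loop denominator s² + 3s + 3.696 gives ω_n = √3.696 = 1.922 and ζ = 3/(2ω_n) = 0.7802.
%OS = 100·exp(−πζ/√(1−ζ²)) = 100·exp(−π·0.7802/√0.3912) = 1.99%.

1.99%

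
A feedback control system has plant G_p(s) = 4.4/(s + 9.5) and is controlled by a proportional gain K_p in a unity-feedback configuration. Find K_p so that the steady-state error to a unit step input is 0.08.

The loop is type 0, so e_ss(step) = 1/(1 + K_pos) with K_pos = K_p·G_p(0).
G_p(0) = 0.4632. Require 1/(1 + K_p·0.4632) = 0.08, so 1 + 0.4632·K_p = 12.5.
K_p = (12.5 − 1)/0.4632 = 24.8.

K_p = 24.8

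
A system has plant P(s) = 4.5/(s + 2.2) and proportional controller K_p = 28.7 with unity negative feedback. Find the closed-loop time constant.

Closed-loop transfer function: T(s) = K_p·P(s)/(1 + K_p·P(s)) = 129.2/(s + 2.2 + 129.2) = 129.2/(s + 131.3).
Time constant τ = 1/131.3 = 0.00761 s.

τ = 0.00761 s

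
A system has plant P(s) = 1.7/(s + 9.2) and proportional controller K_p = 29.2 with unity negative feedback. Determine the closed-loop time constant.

Closed-loop transfer function: T(s) = K_p·P(s)/(1 + K_p·P(s)) = 49.64/(s + 9.2 + 49.64) = 49.64/(s + 58.84).
Time constant τ = 1/58.84 = 0.017 s.

τ = 0.017 s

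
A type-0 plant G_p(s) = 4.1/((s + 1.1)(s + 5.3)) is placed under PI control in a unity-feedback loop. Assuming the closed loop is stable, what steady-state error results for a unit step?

The PI controller's integrator makes the forward path type 1, so e_ss to a step is zero.

0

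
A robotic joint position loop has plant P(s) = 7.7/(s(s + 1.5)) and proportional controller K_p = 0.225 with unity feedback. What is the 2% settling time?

From 1 + K_pP(s) = 0: s² + 1.5s + 1.733 = 0 ⇒ ω_n = 1.316, ζ = 0.5698.
2% settling time T_s ≈ 4/(ζω_n) = 4/0.75 = 5.33 s.

T_s ≈ 5.33 s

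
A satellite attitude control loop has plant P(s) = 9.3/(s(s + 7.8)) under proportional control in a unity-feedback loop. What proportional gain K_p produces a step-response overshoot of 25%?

K_p = 10

From %OS = 100·exp(−πζ/√(1−ζ²)) = 25%, ζ = −ln(0.25)/√(π²+ln²(0.25)) = 0.4037.
Characteristic equation s² + 7.8s + 9.3K_p = 0 gives ζ = 7.8/(2√(9.3K_p)).
Setting ζ = 0.4037: √(9.3K_p) = 7.8/(2·0.4037) = 9.66, so K_p = 93.32/9.3 = 10.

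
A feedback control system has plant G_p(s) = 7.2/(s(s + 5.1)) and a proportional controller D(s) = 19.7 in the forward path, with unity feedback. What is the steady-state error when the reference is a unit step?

The open loop D(s)G_p(s) has a pole at the origin (type 1), so the static position error constant is infinite and e_ss = 1/(1+∞) = 0.

0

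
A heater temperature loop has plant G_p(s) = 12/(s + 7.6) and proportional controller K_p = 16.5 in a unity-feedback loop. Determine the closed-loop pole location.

s = -205.6

Closed-loop transfer function: T(s) = K_p·G_p(s)/(1 + K_p·G_p(s)) = 198/(s + 7.6 + 198) = 198/(s + 205.6).
The closed-loop pole is at s = −205.6.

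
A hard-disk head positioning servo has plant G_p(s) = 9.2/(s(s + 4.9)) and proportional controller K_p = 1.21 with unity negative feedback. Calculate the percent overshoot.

3.34%

From 1 + K_pG_p(s) = 0: s² + 4.9s + 11.13 = 0 ⇒ ω_n = 3.336, ζ = 0.7343.
%OS = 100·exp(−πζ/√(1−ζ²)) = 100·exp(−π·0.7343/√0.4608) = 3.34%.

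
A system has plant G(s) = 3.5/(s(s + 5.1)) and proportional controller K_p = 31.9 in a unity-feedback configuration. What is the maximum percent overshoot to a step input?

Closed-loop characteristic equation: s² + 5.1s + 111.6 = 0, so ω_n = 10.57 rad/s and ζ = 5.1/(2·10.57) = 0.2413.
%OS = 100·exp(−πζ/√(1−ζ²)) = 100·exp(−π·0.2413/√0.9418) = 45.8%.

45.8%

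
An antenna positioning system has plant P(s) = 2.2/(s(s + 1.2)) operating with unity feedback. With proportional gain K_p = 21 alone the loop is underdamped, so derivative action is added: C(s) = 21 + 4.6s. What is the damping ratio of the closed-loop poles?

Forward path: (21 + 4.6s)·2.2/(s(s+1.2)). The closed-loop characteristic equation is s² + (1.2 + 2.2·4.6)s + 2.2·21 = 0.
That is s² + 11.32s + 46.2 = 0, so ω_n = 6.797 rad/s and ζ = 11.32/(2·6.797) = 0.8327.

ζ = 0.833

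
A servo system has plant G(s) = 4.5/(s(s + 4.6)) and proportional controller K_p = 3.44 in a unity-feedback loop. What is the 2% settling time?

T_s ≈ 1.74 s

The closed-loop denominator s² + 4.6s + 15.48 gives ω_n = √15.48 = 3.934 and ζ = 4.6/(2ω_n) = 0.5846.
2% settling time T_s ≈ 4/(ζω_n) = 4/2.3 = 1.74 s.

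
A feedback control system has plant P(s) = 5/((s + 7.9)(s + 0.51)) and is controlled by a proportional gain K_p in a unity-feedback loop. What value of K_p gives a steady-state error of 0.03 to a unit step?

Steady-state error for a unit step on this type-0 loop is 1/(1 + K_p·P(0)).
P(0) = 1.241. Require 1/(1 + K_p·1.241) = 0.03, so 1 + 1.241·K_p = 33.33.
K_p = (33.33 − 1)/1.241 = 26.1.

K_p = 26.1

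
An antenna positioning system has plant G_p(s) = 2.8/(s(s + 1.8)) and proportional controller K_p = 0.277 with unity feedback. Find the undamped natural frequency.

ω_n = 0.881 rad/s

The closed-loop denominator is s(s+1.8) + 0.277·2.8 = s² + 1.8s + 0.7756.
So ω_n² = 0.7756 ⇒ ω_n = 0.8807 rad/s, and ζ = 1.8/(2ω_n) = 1.02.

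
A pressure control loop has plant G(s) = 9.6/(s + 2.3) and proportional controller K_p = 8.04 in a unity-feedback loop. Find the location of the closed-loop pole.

Closed-loop transfer function: T(s) = K_p·G(s)/(1 + K_p·G(s)) = 77.18/(s + 2.3 + 77.18) = 77.18/(s + 79.48).
The closed-loop pole is at s = −79.48.

s = -79.48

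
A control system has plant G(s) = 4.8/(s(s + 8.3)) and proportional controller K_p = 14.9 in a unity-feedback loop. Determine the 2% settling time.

Closed-loop characteristic equation: s² + 8.3s + 71.52 = 0, so ω_n = 8.457 rad/s and ζ = 8.3/(2·8.457) = 0.4907.
2% settling time T_s ≈ 4/(ζω_n) = 4/4.15 = 0.964 s.

T_s ≈ 0.964 s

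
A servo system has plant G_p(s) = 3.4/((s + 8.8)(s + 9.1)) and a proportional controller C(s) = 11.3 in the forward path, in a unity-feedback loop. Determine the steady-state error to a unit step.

The loop is type 0. Static position error constant K_pos = C(0)·G_p(0) = 11.3·0.04246 = 0.4798.
Steady-state error to a unit step: e_ss = 1/(1+K_pos) = 1/1.48 = 0.676.

0.676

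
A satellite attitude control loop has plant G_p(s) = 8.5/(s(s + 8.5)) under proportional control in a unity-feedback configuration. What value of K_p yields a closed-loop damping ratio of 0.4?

Closed-loop characteristic equation: s² + 8.5s + K_p·8.5 = 0.
So ω_n = √(8.5K_p) and 2ζω_n = 8.5, giving ζ = 8.5/(2√(8.5K_p)).
Setting ζ = 0.4: √(8.5K_p) = 8.5/(2·0.4) = 10.62, so K_p = 112.9/8.5 = 13.3.

K_p = 13.3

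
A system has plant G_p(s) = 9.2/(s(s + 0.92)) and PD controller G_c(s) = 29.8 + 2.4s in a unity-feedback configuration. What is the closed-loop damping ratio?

ζ = 0.695

Forward path: (29.8 + 2.4s)·9.2/(s(s+0.92)). The closed-loop characteristic equation is s² + (0.92 + 9.2·2.4)s + 9.2·29.8 = 0.
That is s² + 23s + 274.2 = 0, so ω_n = 16.56 rad/s and ζ = 23/(2·16.56) = 0.6945.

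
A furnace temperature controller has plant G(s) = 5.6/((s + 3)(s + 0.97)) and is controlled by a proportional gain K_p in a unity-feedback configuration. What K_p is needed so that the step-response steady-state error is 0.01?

The loop is type 0, so e_ss(step) = 1/(1 + K_pos) with K_pos = K_p·G(0).
G(0) = 1.924. Require 1/(1 + K_p·1.924) = 0.01, so 1 + 1.924·K_p = 100.
K_p = (100 − 1)/1.924 = 51.4.

K_p = 51.4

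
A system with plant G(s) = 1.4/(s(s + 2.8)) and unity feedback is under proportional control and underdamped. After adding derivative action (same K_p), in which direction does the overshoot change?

With PD the characteristic equation becomes s² + (a + K·K_d)s + K·K_p = 0; the damping term grows, ζ rises, overshoot falls.

decrease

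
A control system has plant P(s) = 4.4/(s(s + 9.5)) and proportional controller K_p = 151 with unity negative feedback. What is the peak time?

T_p = 0.124 s

From 1 + K_pP(s) = 0: s² + 9.5s + 664.4 = 0 ⇒ ω_n = 25.78, ζ = 0.1843.
Damped frequency ω_d = ω_n√(1−ζ²) = 25.33 rad/s, so peak time T_p = π/ω_d = 0.124 s.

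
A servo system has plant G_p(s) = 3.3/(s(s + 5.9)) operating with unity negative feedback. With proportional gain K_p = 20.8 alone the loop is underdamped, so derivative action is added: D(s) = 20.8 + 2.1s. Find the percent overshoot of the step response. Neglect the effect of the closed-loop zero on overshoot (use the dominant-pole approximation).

Forward path: (20.8 + 2.1s)·3.3/(s(s+5.9)). The closed-loop characteristic equation is s² + (5.9 + 3.3·2.1)s + 3.3·20.8 = 0.
That is s² + 12.83s + 68.64 = 0, so ω_n = 8.285 rad/s and ζ = 12.83/(2·8.285) = 0.7743.
%OS = 100·exp(−πζ/√(1−ζ²)) = 2.14%.

2.14%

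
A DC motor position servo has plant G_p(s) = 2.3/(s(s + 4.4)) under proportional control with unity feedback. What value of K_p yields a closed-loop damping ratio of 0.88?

K_p = 2.72

Closed-loop characteristic equation: s² + 4.4s + K_p·2.3 = 0.
So ω_n = √(2.3K_p) and 2ζω_n = 4.4, giving ζ = 4.4/(2√(2.3K_p)).
Setting ζ = 0.88: √(2.3K_p) = 4.4/(2·0.88) = 2.5, so K_p = 6.25/2.3 = 2.72.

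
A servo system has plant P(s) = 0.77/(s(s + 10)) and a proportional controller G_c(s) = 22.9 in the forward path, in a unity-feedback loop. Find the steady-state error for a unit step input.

The open loop G_c(s)P(s) has a pole at the origin (type 1), so the static position error constant is infinite and e_ss = 1/(1+∞) = 0.

0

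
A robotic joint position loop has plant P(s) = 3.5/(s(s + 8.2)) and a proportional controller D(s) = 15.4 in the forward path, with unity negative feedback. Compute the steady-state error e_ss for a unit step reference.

0

The open loop D(s)P(s) has a pole at the origin (type 1), so the static position error constant is infinite and e_ss = 1/(1+∞) = 0.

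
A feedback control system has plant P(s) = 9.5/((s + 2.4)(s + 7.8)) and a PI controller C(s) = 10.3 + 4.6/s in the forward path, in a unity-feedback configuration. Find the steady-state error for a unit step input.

0

The open loop C(s)P(s) has a pole at the origin (type 1), so the static position error constant is infinite and e_ss = 1/(1+∞) = 0.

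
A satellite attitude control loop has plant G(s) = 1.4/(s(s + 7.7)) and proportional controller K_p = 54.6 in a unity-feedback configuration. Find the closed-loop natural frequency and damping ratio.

With unity feedback the closed-loop characteristic equation is s² + 7.7s + 54.6·1.4 = s² + 7.7s + 76.44 = 0.
Matching s² + 2ζω_n s + ω_n²: ω_n = √76.44 = 8.743 rad/s and 2ζω_n = 7.7, so ζ = 7.7/(2·8.743) = 0.44.

ω_n = 8.74 rad/s, ζ = 0.44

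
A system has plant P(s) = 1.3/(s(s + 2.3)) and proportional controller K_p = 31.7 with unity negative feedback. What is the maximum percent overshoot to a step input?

56.4%

The closed-loop denominator s² + 2.3s + 41.21 gives ω_n = √41.21 = 6.42 and ζ = 2.3/(2ω_n) = 0.1791.
%OS = 100·exp(−πζ/√(1−ζ²)) = 100·exp(−π·0.1791/√0.9679) = 56.4%.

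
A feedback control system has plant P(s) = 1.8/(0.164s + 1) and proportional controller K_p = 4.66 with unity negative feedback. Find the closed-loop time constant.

Closed loop: T(s) = K_p·P/(1+K_p·P) = 8.388/(0.164s + 1 + 8.388), with pole at s = −(1 + 8.388)/0.164 = −57.24.
Closed-loop time constant τ = 1/57.24 = 0.0175 s.

τ = 0.0175 s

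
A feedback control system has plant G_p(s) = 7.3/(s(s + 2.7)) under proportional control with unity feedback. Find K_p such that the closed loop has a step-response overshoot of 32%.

K_p = 2.15

From %OS = 100·exp(−πζ/√(1−ζ²)) = 32%, ζ = −ln(0.32)/√(π²+ln²(0.32)) = 0.341.
Characteristic equation s² + 2.7s + 7.3K_p = 0 gives ζ = 2.7/(2√(7.3K_p)).
Setting ζ = 0.341: √(7.3K_p) = 2.7/(2·0.341) = 3.959, so K_p = 15.68/7.3 = 2.15.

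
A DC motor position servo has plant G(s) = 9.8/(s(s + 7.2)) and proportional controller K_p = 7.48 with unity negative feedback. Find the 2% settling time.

The closed-loop denominator s² + 7.2s + 73.3 gives ω_n = √73.3 = 8.562 and ζ = 7.2/(2ω_n) = 0.4205.
2% settling time T_s ≈ 4/(ζω_n) = 4/3.6 = 1.11 s.

T_s ≈ 1.11 s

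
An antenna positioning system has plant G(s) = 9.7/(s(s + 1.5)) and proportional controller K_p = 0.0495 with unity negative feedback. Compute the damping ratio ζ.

1 + K_p·G(s) = 0 gives s² + 1.5s + 0.4801 = 0.
Matching s² + 2ζω_n s + ω_n²: ω_n = √0.4801 = 0.6929 rad/s and 2ζω_n = 1.5, so ζ = 1.5/(2·0.6929) = 1.08.

ζ = 1.08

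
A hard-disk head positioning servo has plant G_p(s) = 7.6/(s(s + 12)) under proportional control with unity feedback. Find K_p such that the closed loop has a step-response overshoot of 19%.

From %OS = 100·exp(−πζ/√(1−ζ²)) = 19%, ζ = −ln(0.19)/√(π²+ln²(0.19)) = 0.4673.
Characteristic equation s² + 12s + 7.6K_p = 0 gives ζ = 12/(2√(7.6K_p)).
Setting ζ = 0.4673: √(7.6K_p) = 12/(2·0.4673) = 12.84, so K_p = 164.8/7.6 = 21.7.

K_p = 21.7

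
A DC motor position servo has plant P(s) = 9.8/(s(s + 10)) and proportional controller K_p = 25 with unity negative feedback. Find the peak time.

T_p = 0.212 s

The closed-loop denominator s² + 10s + 245 gives ω_n = √245 = 15.65 and ζ = 10/(2ω_n) = 0.3194.
Damped frequency ω_d = ω_n√(1−ζ²) = 14.83 rad/s, so peak time T_p = π/ω_d = 0.212 s.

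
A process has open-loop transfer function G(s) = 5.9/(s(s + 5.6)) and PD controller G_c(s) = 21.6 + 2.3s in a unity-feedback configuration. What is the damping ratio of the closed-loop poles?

ζ = 0.849

Forward path: (21.6 + 2.3s)·5.9/(s(s+5.6)). The closed-loop characteristic equation is s² + (5.6 + 5.9·2.3)s + 5.9·21.6 = 0.
That is s² + 19.17s + 127.4 = 0, so ω_n = 11.29 rad/s and ζ = 19.17/(2·11.29) = 0.8491.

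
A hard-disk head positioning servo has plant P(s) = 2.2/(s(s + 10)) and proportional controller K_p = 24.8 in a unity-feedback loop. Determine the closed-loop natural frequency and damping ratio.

ω_n = 7.39 rad/s, ζ = 0.677

With unity feedback the closed-loop characteristic equation is s² + 10s + 24.8·2.2 = s² + 10s + 54.56 = 0.
So ω_n² = 54.56 ⇒ ω_n = 7.386 rad/s, and ζ = 10/(2ω_n) = 0.677.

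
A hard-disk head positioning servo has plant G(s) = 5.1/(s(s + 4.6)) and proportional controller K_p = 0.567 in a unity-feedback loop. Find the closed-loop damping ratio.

1 + K_p·G(s) = 0 gives s² + 4.6s + 2.892 = 0.
Matching s² + 2ζω_n s + ω_n²: ω_n = √2.892 = 1.7 rad/s and 2ζω_n = 4.6, so ζ = 4.6/(2·1.7) = 1.35.

ζ = 1.35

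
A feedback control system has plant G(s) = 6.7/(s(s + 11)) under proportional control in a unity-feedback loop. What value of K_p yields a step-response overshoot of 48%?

From %OS = 100·exp(−πζ/√(1−ζ²)) = 48%, ζ = −ln(0.48)/√(π²+ln²(0.48)) = 0.2275.
Characteristic equation s² + 11s + 6.7K_p = 0 gives ζ = 11/(2√(6.7K_p)).
Setting ζ = 0.2275: √(6.7K_p) = 11/(2·0.2275) = 24.18, so K_p = 584.5/6.7 = 87.2.

K_p = 87.2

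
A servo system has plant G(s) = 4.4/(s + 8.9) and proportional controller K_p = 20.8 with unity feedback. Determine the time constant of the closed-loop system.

τ = 0.00996 s

Closed-loop transfer function: T(s) = K_p·G(s)/(1 + K_p·G(s)) = 91.52/(s + 8.9 + 91.52) = 91.52/(s + 100.4).
Time constant τ = 1/100.4 = 0.00996 s.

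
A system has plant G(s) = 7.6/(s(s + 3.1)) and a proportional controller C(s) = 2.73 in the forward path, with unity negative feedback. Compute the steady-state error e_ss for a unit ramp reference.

The loop has one pole at the origin (type 1). Velocity error constant K_v = lim_{s→0} s·C(s)G(s) = 2.73·7.6/3.1 = 6.693.
Steady-state error to a unit ramp: e_ss = 1/K_v = 0.149.

0.149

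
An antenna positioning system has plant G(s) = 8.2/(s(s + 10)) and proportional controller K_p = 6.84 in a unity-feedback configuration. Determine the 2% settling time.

T_s ≈ 0.8 s

Closed-loop characteristic equation: s² + 10s + 56.09 = 0, so ω_n = 7.489 rad/s and ζ = 10/(2·7.489) = 0.6676.
2% settling time T_s ≈ 4/(ζω_n) = 4/5 = 0.8 s.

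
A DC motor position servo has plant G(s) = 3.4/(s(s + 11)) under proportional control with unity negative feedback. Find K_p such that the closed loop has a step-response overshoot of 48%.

From %OS = 100·exp(−πζ/√(1−ζ²)) = 48%, ζ = −ln(0.48)/√(π²+ln²(0.48)) = 0.2275.
Characteristic equation s² + 11s + 3.4K_p = 0 gives ζ = 11/(2√(3.4K_p)).
Setting ζ = 0.2275: √(3.4K_p) = 11/(2·0.2275) = 24.18, so K_p = 584.5/3.4 = 172.

K_p = 172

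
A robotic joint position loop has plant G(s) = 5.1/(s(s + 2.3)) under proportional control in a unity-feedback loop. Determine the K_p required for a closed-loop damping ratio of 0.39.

K_p = 1.7

Closed-loop characteristic equation: s² + 2.3s + K_p·5.1 = 0.
So ω_n = √(5.1K_p) and 2ζω_n = 2.3, giving ζ = 2.3/(2√(5.1K_p)).
Setting ζ = 0.39: √(5.1K_p) = 2.3/(2·0.39) = 2.949, so K_p = 8.695/5.1 = 1.7.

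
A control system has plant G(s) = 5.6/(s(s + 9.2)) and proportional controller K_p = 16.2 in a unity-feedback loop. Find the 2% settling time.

T_s ≈ 0.87 s

Closed-loop characteristic equation: s² + 9.2s + 90.72 = 0, so ω_n = 9.525 rad/s and ζ = 9.2/(2·9.525) = 0.483.
2% settling time T_s ≈ 4/(ζω_n) = 4/4.6 = 0.87 s.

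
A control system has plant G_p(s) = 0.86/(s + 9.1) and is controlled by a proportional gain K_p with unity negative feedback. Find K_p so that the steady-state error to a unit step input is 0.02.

K_p = 518

Steady-state error for a unit step on this type-0 loop is 1/(1 + K_p·G_p(0)).
G_p(0) = 0.09451. Require 1/(1 + K_p·0.09451) = 0.02, so 1 + 0.09451·K_p = 50.
K_p = (50 − 1)/0.09451 = 518.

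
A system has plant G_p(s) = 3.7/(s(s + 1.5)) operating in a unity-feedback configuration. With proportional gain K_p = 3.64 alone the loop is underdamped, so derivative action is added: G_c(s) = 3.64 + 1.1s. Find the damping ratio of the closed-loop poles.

Forward path: (3.64 + 1.1s)·3.7/(s(s+1.5)). The closed-loop characteristic equation is s² + (1.5 + 3.7·1.1)s + 3.7·3.64 = 0.
That is s² + 5.57s + 13.47 = 0, so ω_n = 3.67 rad/s and ζ = 5.57/(2·3.67) = 0.7589.

ζ = 0.759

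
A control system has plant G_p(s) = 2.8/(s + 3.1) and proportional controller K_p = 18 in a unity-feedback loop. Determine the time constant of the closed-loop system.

Closed-loop transfer function: T(s) = K_p·G_p(s)/(1 + K_p·G_p(s)) = 50.4/(s + 3.1 + 50.4) = 50.4/(s + 53.5).
Time constant τ = 1/53.5 = 0.0187 s.

τ = 0.0187 s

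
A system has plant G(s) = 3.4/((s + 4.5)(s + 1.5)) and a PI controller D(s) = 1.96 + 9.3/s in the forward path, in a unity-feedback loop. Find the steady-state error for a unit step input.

0

The open loop D(s)G(s) has a pole at the origin (type 1), so the static position error constant is infinite and e_ss = 1/(1+∞) = 0.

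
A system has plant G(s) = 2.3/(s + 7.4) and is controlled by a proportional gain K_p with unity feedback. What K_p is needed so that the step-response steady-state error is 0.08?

K_p = 37

Steady-state error for a unit step on this type-0 loop is 1/(1 + K_p·G(0)).
G(0) = 0.3108. Require 1/(1 + K_p·0.3108) = 0.08, so 1 + 0.3108·K_p = 12.5.
K_p = (12.5 − 1)/0.3108 = 37.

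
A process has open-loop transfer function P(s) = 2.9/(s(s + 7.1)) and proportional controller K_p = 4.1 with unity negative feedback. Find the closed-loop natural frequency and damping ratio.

With unity feedback the closed-loop characteristic equation is s² + 7.1s + 4.1·2.9 = s² + 7.1s + 11.89 = 0.
Matching s² + 2ζω_n s + ω_n²: ω_n = √11.89 = 3.448 rad/s and 2ζω_n = 7.1, so ζ = 7.1/(2·3.448) = 1.03.

ω_n = 3.45 rad/s, ζ = 1.03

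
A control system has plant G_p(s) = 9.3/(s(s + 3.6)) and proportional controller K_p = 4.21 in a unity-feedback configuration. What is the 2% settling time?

T_s ≈ 2.22 s

The closed-loop denominator s² + 3.6s + 39.15 gives ω_n = √39.15 = 6.257 and ζ = 3.6/(2ω_n) = 0.2877.
2% settling time T_s ≈ 4/(ζω_n) = 4/1.8 = 2.22 s.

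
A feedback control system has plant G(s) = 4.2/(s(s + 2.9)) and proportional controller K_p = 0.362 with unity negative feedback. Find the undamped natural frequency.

With unity feedback the closed-loop characteristic equation is s² + 2.9s + 0.362·4.2 = s² + 2.9s + 1.52 = 0.
Matching s² + 2ζω_n s + ω_n²: ω_n = √1.52 = 1.233 rad/s and 2ζω_n = 2.9, so ζ = 2.9/(2·1.233) = 1.18.

ω_n = 1.23 rad/s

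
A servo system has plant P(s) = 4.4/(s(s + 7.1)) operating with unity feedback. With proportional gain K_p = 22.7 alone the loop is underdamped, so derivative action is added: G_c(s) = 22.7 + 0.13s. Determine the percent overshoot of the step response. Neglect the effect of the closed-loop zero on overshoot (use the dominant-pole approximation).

Forward path: (22.7 + 0.13s)·4.4/(s(s+7.1)). The closed-loop characteristic equation is s² + (7.1 + 4.4·0.13)s + 4.4·22.7 = 0.
That is s² + 7.672s + 99.88 = 0, so ω_n = 9.994 rad/s and ζ = 7.672/(2·9.994) = 0.3838.
%OS = 100·exp(−πζ/√(1−ζ²)) = 27.1%.

27.1%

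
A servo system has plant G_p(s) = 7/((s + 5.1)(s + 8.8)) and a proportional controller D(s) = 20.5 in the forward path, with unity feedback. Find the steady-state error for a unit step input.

The loop is type 0. Static position error constant K_pos = D(0)·G_p(0) = 20.5·0.156 = 3.197.
Steady-state error to a unit step: e_ss = 1/(1+K_pos) = 1/4.197 = 0.238.

0.238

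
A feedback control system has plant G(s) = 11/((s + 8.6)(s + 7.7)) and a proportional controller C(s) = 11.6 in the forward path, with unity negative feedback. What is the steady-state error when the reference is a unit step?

The loop is type 0. Static position error constant K_pos = C(0)·G(0) = 11.6·0.1661 = 1.927.
Steady-state error to a unit step: e_ss = 1/(1+K_pos) = 1/2.927 = 0.342.

0.342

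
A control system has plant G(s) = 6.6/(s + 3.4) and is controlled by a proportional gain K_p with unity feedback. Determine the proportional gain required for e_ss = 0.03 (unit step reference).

K_p = 16.7

For a type-0 loop with proportional control, e_ss = 1/(1 + K_p·G(0)).
G(0) = 1.941. Require 1/(1 + K_p·1.941) = 0.03, so 1 + 1.941·K_p = 33.33.
K_p = (33.33 − 1)/1.941 = 16.7.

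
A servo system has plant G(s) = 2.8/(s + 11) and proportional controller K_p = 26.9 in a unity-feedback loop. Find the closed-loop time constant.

τ = 0.0116 s

Closed-loop transfer function: T(s) = K_p·G(s)/(1 + K_p·G(s)) = 75.32/(s + 11 + 75.32) = 75.32/(s + 86.32).
Time constant τ = 1/86.32 = 0.0116 s.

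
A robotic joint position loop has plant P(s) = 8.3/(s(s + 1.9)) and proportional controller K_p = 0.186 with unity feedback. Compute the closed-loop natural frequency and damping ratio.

ω_n = 1.24 rad/s, ζ = 0.765

The closed-loop denominator is s(s+1.9) + 0.186·8.3 = s² + 1.9s + 1.544.
Matching s² + 2ζω_n s + ω_n²: ω_n = √1.544 = 1.242 rad/s and 2ζω_n = 1.9, so ζ = 1.9/(2·1.242) = 0.765.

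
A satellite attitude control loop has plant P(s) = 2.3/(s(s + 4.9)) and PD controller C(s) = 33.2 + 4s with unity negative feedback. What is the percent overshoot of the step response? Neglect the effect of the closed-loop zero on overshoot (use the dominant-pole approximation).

Forward path: (33.2 + 4s)·2.3/(s(s+4.9)). The closed-loop characteristic equation is s² + (4.9 + 2.3·4)s + 2.3·33.2 = 0.
That is s² + 14.1s + 76.36 = 0, so ω_n = 8.738 rad/s and ζ = 14.1/(2·8.738) = 0.8068.
%OS = 100·exp(−πζ/√(1−ζ²)) = 1.37%.

1.37%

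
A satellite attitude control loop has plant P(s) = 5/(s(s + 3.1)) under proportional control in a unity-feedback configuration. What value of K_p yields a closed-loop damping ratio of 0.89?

K_p = 0.607

Closed-loop characteristic equation: s² + 3.1s + K_p·5 = 0.
So ω_n = √(5K_p) and 2ζω_n = 3.1, giving ζ = 3.1/(2√(5K_p)).
Setting ζ = 0.89: √(5K_p) = 3.1/(2·0.89) = 1.742, so K_p = 3.033/5 = 0.607.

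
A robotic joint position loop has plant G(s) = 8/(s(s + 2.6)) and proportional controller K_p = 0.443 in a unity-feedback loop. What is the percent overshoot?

Closed-loop characteristic equation: s² + 2.6s + 3.544 = 0, so ω_n = 1.883 rad/s and ζ = 2.6/(2·1.883) = 0.6906.
%OS = 100·exp(−πζ/√(1−ζ²)) = 100·exp(−π·0.6906/√0.5231) = 4.98%.

4.98%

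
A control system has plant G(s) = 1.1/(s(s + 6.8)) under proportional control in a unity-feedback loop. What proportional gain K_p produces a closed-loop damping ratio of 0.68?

K_p = 22.7

Closed-loop characteristic equation: s² + 6.8s + K_p·1.1 = 0.
So ω_n = √(1.1K_p) and 2ζω_n = 6.8, giving ζ = 6.8/(2√(1.1K_p)).
Setting ζ = 0.68: √(1.1K_p) = 6.8/(2·0.68) = 5, so K_p = 25/1.1 = 22.7.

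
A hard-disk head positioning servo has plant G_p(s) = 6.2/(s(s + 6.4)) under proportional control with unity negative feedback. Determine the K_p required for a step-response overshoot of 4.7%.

K_p = 3.4

From %OS = 100·exp(−πζ/√(1−ζ²)) = 4.7%, ζ = −ln(0.047)/√(π²+ln²(0.047)) = 0.6975.
Characteristic equation s² + 6.4s + 6.2K_p = 0 gives ζ = 6.4/(2√(6.2K_p)).
Setting ζ = 0.6975: √(6.2K_p) = 6.4/(2·0.6975) = 4.588, so K_p = 21.05/6.2 = 3.4.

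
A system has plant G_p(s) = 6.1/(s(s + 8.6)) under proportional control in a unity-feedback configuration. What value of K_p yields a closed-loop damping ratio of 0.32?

K_p = 29.6

Closed-loop characteristic equation: s² + 8.6s + K_p·6.1 = 0.
So ω_n = √(6.1K_p) and 2ζω_n = 8.6, giving ζ = 8.6/(2√(6.1K_p)).
Setting ζ = 0.32: √(6.1K_p) = 8.6/(2·0.32) = 13.44, so K_p = 180.6/6.1 = 29.6.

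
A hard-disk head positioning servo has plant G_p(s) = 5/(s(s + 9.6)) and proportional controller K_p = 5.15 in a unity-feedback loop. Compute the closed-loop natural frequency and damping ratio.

The closed-loop denominator is s(s+9.6) + 5.15·5 = s² + 9.6s + 25.75.
So ω_n² = 25.75 ⇒ ω_n = 5.074 rad/s, and ζ = 9.6/(2ω_n) = 0.946.

ω_n = 5.07 rad/s, ζ = 0.946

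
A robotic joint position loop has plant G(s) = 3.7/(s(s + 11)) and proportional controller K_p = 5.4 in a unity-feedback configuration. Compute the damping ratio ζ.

With unity feedback the closed-loop characteristic equation is s² + 11s + 5.4·3.7 = s² + 11s + 19.98 = 0.
So ω_n² = 19.98 ⇒ ω_n = 4.47 rad/s, and ζ = 11/(2ω_n) = 1.23.

ζ = 1.23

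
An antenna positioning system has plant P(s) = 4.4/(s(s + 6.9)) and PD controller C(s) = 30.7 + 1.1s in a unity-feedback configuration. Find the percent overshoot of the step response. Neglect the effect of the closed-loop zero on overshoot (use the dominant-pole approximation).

Forward path: (30.7 + 1.1s)·4.4/(s(s+6.9)). The closed-loop characteristic equation is s² + (6.9 + 4.4·1.1)s + 4.4·30.7 = 0.
That is s² + 11.74s + 135.1 = 0, so ω_n = 11.62 rad/s and ζ = 11.74/(2·11.62) = 0.5051.
%OS = 100·exp(−πζ/√(1−ζ²)) = 15.9%.

15.9%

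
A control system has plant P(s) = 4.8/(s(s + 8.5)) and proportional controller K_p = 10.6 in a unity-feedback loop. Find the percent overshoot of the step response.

9.72%

From 1 + K_pP(s) = 0: s² + 8.5s + 50.88 = 0 ⇒ ω_n = 7.133, ζ = 0.5958.
%OS = 100·exp(−πζ/√(1−ζ²)) = 100·exp(−π·0.5958/√0.645) = 9.72%.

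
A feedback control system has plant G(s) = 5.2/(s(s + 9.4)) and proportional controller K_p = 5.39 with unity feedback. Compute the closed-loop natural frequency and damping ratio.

ω_n = 5.29 rad/s, ζ = 0.888

With unity feedback the closed-loop characteristic equation is s² + 9.4s + 5.39·5.2 = s² + 9.4s + 28.03 = 0.
Matching s² + 2ζω_n s + ω_n²: ω_n = √28.03 = 5.294 rad/s and 2ζω_n = 9.4, so ζ = 9.4/(2·5.294) = 0.888.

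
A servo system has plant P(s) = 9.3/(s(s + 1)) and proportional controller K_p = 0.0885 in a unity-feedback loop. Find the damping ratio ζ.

With unity feedback the closed-loop characteristic equation is s² + 1s + 0.0885·9.3 = s² + 1s + 0.8231 = 0.
Matching s² + 2ζω_n s + ω_n²: ω_n = √0.8231 = 0.9072 rad/s and 2ζω_n = 1, so ζ = 1/(2·0.9072) = 0.551.

ζ = 0.551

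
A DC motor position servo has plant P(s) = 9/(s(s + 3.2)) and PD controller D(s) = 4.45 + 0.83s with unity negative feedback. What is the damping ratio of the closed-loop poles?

Forward path: (4.45 + 0.83s)·9/(s(s+3.2)). The closed-loop characteristic equation is s² + (3.2 + 9·0.83)s + 9·4.45 = 0.
That is s² + 10.67s + 40.05 = 0, so ω_n = 6.329 rad/s and ζ = 10.67/(2·6.329) = 0.843.

ζ = 0.843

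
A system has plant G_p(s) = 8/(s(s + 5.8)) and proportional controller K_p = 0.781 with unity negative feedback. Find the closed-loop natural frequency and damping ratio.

The closed-loop denominator is s(s+5.8) + 0.781·8 = s² + 5.8s + 6.248.
So ω_n² = 6.248 ⇒ ω_n = 2.5 rad/s, and ζ = 5.8/(2ω_n) = 1.16.

ω_n = 2.5 rad/s, ζ = 1.16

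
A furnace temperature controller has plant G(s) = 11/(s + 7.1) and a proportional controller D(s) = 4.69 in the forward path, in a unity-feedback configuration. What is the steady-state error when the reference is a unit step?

0.121

The loop is type 0. Static position error constant K_pos = D(0)·G(0) = 4.69·1.549 = 7.266.
Steady-state error to a unit step: e_ss = 1/(1+K_pos) = 1/8.266 = 0.121.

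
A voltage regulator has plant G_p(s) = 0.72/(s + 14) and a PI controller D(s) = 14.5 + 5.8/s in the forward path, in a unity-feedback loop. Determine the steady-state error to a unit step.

The open loop D(s)G_p(s) has a pole at the origin (type 1), so the static position error constant is infinite and e_ss = 1/(1+∞) = 0.

0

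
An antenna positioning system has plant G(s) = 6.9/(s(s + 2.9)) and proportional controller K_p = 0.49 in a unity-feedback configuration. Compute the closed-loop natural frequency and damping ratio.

1 + K_p·G(s) = 0 gives s² + 2.9s + 3.381 = 0.
So ω_n² = 3.381 ⇒ ω_n = 1.839 rad/s, and ζ = 2.9/(2ω_n) = 0.789.

ω_n = 1.84 rad/s, ζ = 0.789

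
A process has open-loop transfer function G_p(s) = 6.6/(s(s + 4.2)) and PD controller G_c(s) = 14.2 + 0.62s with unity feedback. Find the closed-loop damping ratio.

ζ = 0.428

Forward path: (14.2 + 0.62s)·6.6/(s(s+4.2)). The closed-loop characteristic equation is s² + (4.2 + 6.6·0.62)s + 6.6·14.2 = 0.
That is s² + 8.292s + 93.72 = 0, so ω_n = 9.681 rad/s and ζ = 8.292/(2·9.681) = 0.4283.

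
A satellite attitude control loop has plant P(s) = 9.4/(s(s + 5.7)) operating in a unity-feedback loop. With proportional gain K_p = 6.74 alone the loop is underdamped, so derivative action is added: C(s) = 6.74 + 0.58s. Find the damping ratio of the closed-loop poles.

Forward path: (6.74 + 0.58s)·9.4/(s(s+5.7)). The closed-loop characteristic equation is s² + (5.7 + 9.4·0.58)s + 9.4·6.74 = 0.
That is s² + 11.15s + 63.36 = 0, so ω_n = 7.96 rad/s and ζ = 11.15/(2·7.96) = 0.7005.

ζ = 0.701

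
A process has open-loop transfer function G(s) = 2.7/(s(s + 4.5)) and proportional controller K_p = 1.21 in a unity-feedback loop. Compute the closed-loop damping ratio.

With unity feedback the closed-loop characteristic equation is s² + 4.5s + 1.21·2.7 = s² + 4.5s + 3.267 = 0.
Matching s² + 2ζω_n s + ω_n²: ω_n = √3.267 = 1.807 rad/s and 2ζω_n = 4.5, so ζ = 4.5/(2·1.807) = 1.24.

ζ = 1.24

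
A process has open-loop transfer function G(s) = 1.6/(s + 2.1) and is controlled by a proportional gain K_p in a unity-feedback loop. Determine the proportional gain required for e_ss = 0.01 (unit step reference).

For a type-0 loop with proportional control, e_ss = 1/(1 + K_p·G(0)).
G(0) = 0.7619. Require 1/(1 + K_p·0.7619) = 0.01, so 1 + 0.7619·K_p = 100.
K_p = (100 − 1)/0.7619 = 130.

K_p = 130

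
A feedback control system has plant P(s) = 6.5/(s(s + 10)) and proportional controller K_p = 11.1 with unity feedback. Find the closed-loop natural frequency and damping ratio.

With unity feedback the closed-loop characteristic equation is s² + 10s + 11.1·6.5 = s² + 10s + 72.15 = 0.
So ω_n² = 72.15 ⇒ ω_n = 8.494 rad/s, and ζ = 10/(2ω_n) = 0.589.

ω_n = 8.49 rad/s, ζ = 0.589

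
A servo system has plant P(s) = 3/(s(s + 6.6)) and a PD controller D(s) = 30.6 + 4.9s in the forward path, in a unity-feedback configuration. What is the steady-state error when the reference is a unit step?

0

The open loop D(s)P(s) has a pole at the origin (type 1), so the static position error constant is infinite and e_ss = 1/(1+∞) = 0.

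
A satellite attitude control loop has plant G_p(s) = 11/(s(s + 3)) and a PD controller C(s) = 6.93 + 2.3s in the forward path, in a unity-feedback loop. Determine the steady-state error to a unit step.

0

The open loop C(s)G_p(s) has a pole at the origin (type 1), so the static position error constant is infinite and e_ss = 1/(1+∞) = 0.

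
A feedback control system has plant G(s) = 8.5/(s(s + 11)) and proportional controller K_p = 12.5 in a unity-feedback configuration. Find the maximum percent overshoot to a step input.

13.8%

From 1 + K_pG(s) = 0: s² + 11s + 106.2 = 0 ⇒ ω_n = 10.31, ζ = 0.5336.
%OS = 100·exp(−πζ/√(1−ζ²)) = 100·exp(−π·0.5336/√0.7153) = 13.8%.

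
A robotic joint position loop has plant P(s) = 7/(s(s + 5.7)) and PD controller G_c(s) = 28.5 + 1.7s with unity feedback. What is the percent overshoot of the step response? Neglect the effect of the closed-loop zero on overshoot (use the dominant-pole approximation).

Forward path: (28.5 + 1.7s)·7/(s(s+5.7)). The closed-loop characteristic equation is s² + (5.7 + 7·1.7)s + 7·28.5 = 0.
That is s² + 17.6s + 199.5 = 0, so ω_n = 14.12 rad/s and ζ = 17.6/(2·14.12) = 0.623.
%OS = 100·exp(−πζ/√(1−ζ²)) = 8.19%.

8.19%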